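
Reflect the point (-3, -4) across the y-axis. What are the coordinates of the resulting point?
(3, -4)

Reflection across y-axis: (-3, -4) → (3, -4)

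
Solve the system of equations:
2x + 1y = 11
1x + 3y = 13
x = 4, y = 3

Use elimination (row reduction):
Equation 1: 2x + 1y = 11.
Equation 2: 1x + 3y = 13.
Multiply Eq1 by 1 and Eq2 by 2: 2x + 1y = 11;  2x + 6y = 26.
Subtract: (5)y = 15, so y = 3.
Back-substitute into Eq1: 2x + 1*(3) = 11, so x = 4.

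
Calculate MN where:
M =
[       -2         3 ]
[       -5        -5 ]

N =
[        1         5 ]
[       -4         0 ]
MN =
[      -14       -10 ]
[       15       -25 ]

Matrix multiplication: (MN)[i][j] = sum over k of M[i][k] * N[k][j].
  (MN)[0][0] = (-2)*(1) + (3)*(-4) = -14
  (MN)[0][1] = (-2)*(5) + (3)*(0) = -10
  (MN)[1][0] = (-5)*(1) + (-5)*(-4) = 15
  (MN)[1][1] = (-5)*(5) + (-5)*(0) = -25
MN =
[      -14       -10 ]
[       15       -25 ]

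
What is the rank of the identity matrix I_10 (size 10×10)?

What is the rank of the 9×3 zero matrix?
rank(I_10) = 10, rank(0) = 0

The identity I_10 has 10 columns that are the standard basis vectors e_1, …, e_10. These are linearly independent, so all 10 columns are pivots and rank(I_10) = 10.
The 9×3 zero matrix has every entry zero, so every row is the zero row and there are no pivots; rank(0) = 0.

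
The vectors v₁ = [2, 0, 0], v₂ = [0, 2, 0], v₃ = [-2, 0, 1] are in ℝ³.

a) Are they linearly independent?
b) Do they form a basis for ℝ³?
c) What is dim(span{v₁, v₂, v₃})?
Yes independent, yes basis, dim = 3

Stack v₁, v₂, v₃ as rows of a 3×3 matrix.
[[2, 0, 0]; [0, 2, 0]; [-2, 0, 1]] is already lower triangular with nonzero diagonal entries (2, 2, 1), so its determinant is the product of the diagonal entries, det = (2)·(2)·(1) = 4 ≠ 0, and the rows are linearly independent.
Three linearly independent vectors in ℝ³ form a basis for ℝ³, so dim(span{v₁,v₂,v₃}) = 3.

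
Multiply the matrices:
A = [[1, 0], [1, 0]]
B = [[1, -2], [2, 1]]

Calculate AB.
[[1, -2], [1, -2]]

Each entry (i,j) of AB = sum over k of A[i][k]*B[k][j].
(AB)[0][0] = (1)*(1) + (0)*(2) = 1
(AB)[0][1] = (1)*(-2) + (0)*(1) = -2
(AB)[1][0] = (1)*(1) + (0)*(2) = 1
(AB)[1][1] = (1)*(-2) + (0)*(1) = -2
AB = [[1, -2], [1, -2]]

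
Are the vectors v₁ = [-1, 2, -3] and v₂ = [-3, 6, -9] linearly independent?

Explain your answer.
No, linearly dependent (v₂ = 3·v₁)

Check whether there is a scalar k with v₂ = k·v₁.
Comparing components, k = 3 satisfies 3·[-1, 2, -3] = [-3, 6, -9].
Since v₂ is a scalar multiple of v₁, the two vectors are linearly dependent.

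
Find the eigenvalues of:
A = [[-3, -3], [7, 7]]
λ = 0, 4

Solve det(A - λI) = 0. For a 2×2 matrix this is λ² - (trace)λ + det = 0.
trace(A) = -3 + 7 = 4.
det(A) = (-3)*(7) - (-3)*(7) = -21 + 21 = 0.
Characteristic equation: λ² - (4)λ + (0) = 0.
Discriminant: (4)² - 4*(0) = 16 - 0 = 16.
Roots: λ = (4 ± √16) / 2 = 0, 4.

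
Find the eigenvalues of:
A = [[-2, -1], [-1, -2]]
λ = -3, -1

Solve det(A - λI) = 0. For a 2×2 matrix this is λ² - (trace)λ + det = 0.
trace(A) = -2 - 2 = -4.
det(A) = (-2)*(-2) - (-1)*(-1) = 4 - 1 = 3.
Characteristic equation: λ² - (-4)λ + (3) = 0.
Discriminant: (-4)² - 4*(3) = 16 - 12 = 4.
Roots: λ = (-4 ± √4) / 2 = -3, -1.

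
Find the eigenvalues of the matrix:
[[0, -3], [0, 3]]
λ = 0 and λ = 3

Characteristic equation: det(A - λI) = 0
λ² - (trace)λ + (det) = 0
λ² - (3)λ + (0) = 0
λ² - 3λ + 0 = 0
Solving: λ = 0, 3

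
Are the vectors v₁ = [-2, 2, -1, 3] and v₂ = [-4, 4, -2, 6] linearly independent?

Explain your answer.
No, linearly dependent (v₂ = 2·v₁)

Check whether there is a scalar k with v₂ = k·v₁.
Comparing components, k = 2 satisfies 2·[-2, 2, -1, 3] = [-4, 4, -2, 6].
Since v₂ is a scalar multiple of v₁, the two vectors are linearly dependent.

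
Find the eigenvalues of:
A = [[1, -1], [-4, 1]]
λ = -1, 3

Solve det(A - λI) = 0. For a 2×2 matrix this is λ² - (trace)λ + det = 0.
trace(A) = 1 + 1 = 2.
det(A) = (1)*(1) - (-1)*(-4) = 1 - 4 = -3.
Characteristic equation: λ² - (2)λ + (-3) = 0.
Discriminant: (2)² - 4*(-3) = 4 + 12 = 16.
Roots: λ = (2 ± √16) / 2 = -1, 3.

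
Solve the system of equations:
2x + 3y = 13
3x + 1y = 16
x = 5, y = 1

Use elimination (row reduction):
Equation 1: 2x + 3y = 13.
Equation 2: 3x + 1y = 16.
Multiply Eq1 by 3 and Eq2 by 2: 6x + 9y = 39;  6x + 2y = 32.
Subtract: (-7)y = -7, so y = 1.
Back-substitute into Eq1: 2x + 3*(1) = 13, so x = 5.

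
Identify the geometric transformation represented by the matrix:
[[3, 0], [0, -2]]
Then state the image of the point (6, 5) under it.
non-uniform scaling by (3, -2); image of (6, 5) is (18, -10)

This is diagonal with distinct entries, so it scales the x-axis by 3 and the y-axis by -2.
The matrix [[3, 0], [0, -2]] represents: non-uniform scaling by (3, -2).
Applying it to (6, 5): [3·6 + 0·5, 0·6 + -2·5] = (18, -10).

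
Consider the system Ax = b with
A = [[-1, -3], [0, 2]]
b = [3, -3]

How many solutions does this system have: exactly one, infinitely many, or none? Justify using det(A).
Exactly one solution

Compute det(A) = (-1)*(2) - (-3)*(0) = -2.
Because det(A) ≠ 0, A is invertible and Ax = b has a unique solution for every b (here x = A⁻¹ b).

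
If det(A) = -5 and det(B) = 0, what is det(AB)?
0

Use the multiplicative property of determinants: det(AB) = det(A)*det(B).
det(AB) = (-5)*(0) = 0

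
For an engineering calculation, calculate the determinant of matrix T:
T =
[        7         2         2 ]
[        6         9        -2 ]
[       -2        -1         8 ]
det(T) = 426

Expand along row 0 (cofactor expansion): det(T) = a*(e*i - f*h) - b*(d*i - f*g) + c*(d*h - e*g), where the 3×3 is [[a, b, c], [d, e, f], [g, h, i]].
Minor M_00 = (9)*(8) - (-2)*(-1) = 72 - 2 = 70.
Minor M_01 = (6)*(8) - (-2)*(-2) = 48 - 4 = 44.
Minor M_02 = (6)*(-1) - (9)*(-2) = -6 + 18 = 12.
det(T) = (7)*(70) - (2)*(44) + (2)*(12) = 490 - 88 + 24 = 426.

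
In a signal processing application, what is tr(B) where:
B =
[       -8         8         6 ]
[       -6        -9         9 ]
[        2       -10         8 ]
tr(B) = -8 - 9 + 8 = -9

The trace of a square matrix is the sum of its diagonal entries.
Diagonal entries of B: B[0][0] = -8, B[1][1] = -9, B[2][2] = 8.
tr(B) = -8 - 9 + 8 = -9.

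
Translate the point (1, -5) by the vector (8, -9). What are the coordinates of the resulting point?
(9, -14)

Translation by (8, -9):
x' = 1 + 8 = 9
y' = -5 + -9 = -14
Homogeneous matrix: [[1, 0, 8], [0, 1, -9], [0, 0, 1]]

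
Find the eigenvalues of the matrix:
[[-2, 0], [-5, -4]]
λ = -4 and λ = -2

Characteristic equation: det(A - λI) = 0
λ² - (trace)λ + (det) = 0
λ² - (-6)λ + (8) = 0
λ² + 6λ + 8 = 0
Solving: λ = -4, -2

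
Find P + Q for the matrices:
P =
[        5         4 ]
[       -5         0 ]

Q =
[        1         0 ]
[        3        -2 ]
P + Q =
[        6         4 ]
[       -2        -2 ]

Matrix addition is elementwise: (P+Q)[i][j] = P[i][j] + Q[i][j].
  (P+Q)[0][0] = (5) + (1) = 6
  (P+Q)[0][1] = (4) + (0) = 4
  (P+Q)[1][0] = (-5) + (3) = -2
  (P+Q)[1][1] = (0) + (-2) = -2
P + Q =
[        6         4 ]
[       -2        -2 ]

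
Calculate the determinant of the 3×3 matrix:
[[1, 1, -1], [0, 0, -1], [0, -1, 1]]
-1

Expansion along first row:
det = 1·det([[0,-1],[-1,1]]) - 1·det([[0,-1],[0,1]]) + -1·det([[0,0],[0,-1]])
    = 1·(0·1 - -1·-1) - 1·(0·1 - -1·0) + -1·(0·-1 - 0·0)
    = 1·-1 - 1·0 + -1·0
    = -1 + 0 + 0 = -1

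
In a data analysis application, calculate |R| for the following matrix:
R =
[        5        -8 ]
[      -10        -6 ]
det(R) = -110

For a 2×2 matrix [[a, b], [c, d]], det = a*d - b*c.
det(R) = (5)*(-6) - (-8)*(-10) = -30 - 80 = -110.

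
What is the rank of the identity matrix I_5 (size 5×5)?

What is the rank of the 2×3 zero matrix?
rank(I_5) = 5, rank(0) = 0

The identity I_5 has 5 columns that are the standard basis vectors e_1, …, e_5. These are linearly independent, so all 5 columns are pivots and rank(I_5) = 5.
The 2×3 zero matrix has every entry zero, so every row is the zero row and there are no pivots; rank(0) = 0.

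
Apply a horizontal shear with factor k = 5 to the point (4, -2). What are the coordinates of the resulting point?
(-6, -2)

Shear matrix for horizontal shear with factor k = 5:
[[1, 5], [0, 1]]
Result: (4, -2) → (-6, -2)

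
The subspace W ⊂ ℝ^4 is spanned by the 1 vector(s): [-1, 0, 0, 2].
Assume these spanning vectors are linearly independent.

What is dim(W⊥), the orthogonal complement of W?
dim(W⊥) = 3

For any subspace W of ℝ^n, dim(W) + dim(W⊥) = n (the whole-space dimension).
Here the given 1 vectors are linearly independent, so dim(W) = 1.
Thus dim(W⊥) = n - dim(W) = 4 - 1 = 3.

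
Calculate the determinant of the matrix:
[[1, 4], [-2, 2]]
10

For a 2×2 matrix [[a, b], [c, d]], det = ad - bc
det = (1)(2) - (4)(-2) = 2 - -8 = 10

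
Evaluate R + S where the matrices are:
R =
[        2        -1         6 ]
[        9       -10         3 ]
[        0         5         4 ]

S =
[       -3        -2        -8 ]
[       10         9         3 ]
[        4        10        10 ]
R + S =
[       -1        -3        -2 ]
[       19        -1         6 ]
[        4        15        14 ]

Matrix addition is elementwise: (R+S)[i][j] = R[i][j] + S[i][j].
  (R+S)[0][0] = (2) + (-3) = -1
  (R+S)[0][1] = (-1) + (-2) = -3
  (R+S)[0][2] = (6) + (-8) = -2
  (R+S)[1][0] = (9) + (10) = 19
  (R+S)[1][1] = (-10) + (9) = -1
  (R+S)[1][2] = (3) + (3) = 6
  (R+S)[2][0] = (0) + (4) = 4
  (R+S)[2][1] = (5) + (10) = 15
  (R+S)[2][2] = (4) + (10) = 14
R + S =
[       -1        -3        -2 ]
[       19        -1         6 ]
[        4        15        14 ]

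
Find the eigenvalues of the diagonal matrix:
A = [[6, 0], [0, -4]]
λ₁ = 6, λ₂ = -4

The characteristic polynomial of A is det(A - λI) = (6 - λ)(-4 - λ) = 0.
The roots are λ = 6 and λ = -4, so the eigenvalues are the diagonal entries.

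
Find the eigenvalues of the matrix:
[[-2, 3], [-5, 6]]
λ = 1 and λ = 3

Characteristic equation: det(A - λI) = 0
λ² - (trace)λ + (det) = 0
λ² - (4)λ + (3) = 0
λ² - 4λ + 3 = 0
Solving: λ = 1, 3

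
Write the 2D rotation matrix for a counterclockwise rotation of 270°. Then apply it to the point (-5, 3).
R = [[0, 1], [-1, 0]]; R·(-5, 3) = (3, 5)

Rotation matrix formula: R(θ) = [[cos θ, -sin θ], [sin θ, cos θ]]
For θ = 270°:
cos(270°) = 0
sin(270°) = -1
R = [[0, 1], [-1, 0]]
Apply to (-5, 3): [0·-5 + (1)·3, -1·-5 + 0·3] = (3, 5)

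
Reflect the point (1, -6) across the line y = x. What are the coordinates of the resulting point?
(-6, 1)

Reflection across line y = x: (1, -6) → (-6, 1)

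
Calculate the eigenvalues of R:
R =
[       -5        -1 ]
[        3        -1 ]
λ = -4, -2

Solve det(R - λI) = 0. For a 2×2 matrix the characteristic equation is λ² - (trace)λ + det = 0.
trace(R) = a + d = -5 - 1 = -6.
det(R) = a*d - b*c = (-5)*(-1) - (-1)*(3) = 5 + 3 = 8.
Characteristic equation: λ² - (-6)λ + (8) = 0.
Discriminant = (-6)² - 4*(8) = 36 - 32 = 4.
λ = (-6 ± √4) / 2 = (-6 ± 2) / 2 = -4, -2.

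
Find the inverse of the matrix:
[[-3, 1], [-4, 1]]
[[1, -1], [4, -3]]

For [[a,b],[c,d]], inverse = (1/det)·[[d,-b],[-c,a]]
det = -3·1 - 1·-4 = 1
Inverse = (1/1)·[[1, -1], [4, -3]]
        = [[1, -1], [4, -3]]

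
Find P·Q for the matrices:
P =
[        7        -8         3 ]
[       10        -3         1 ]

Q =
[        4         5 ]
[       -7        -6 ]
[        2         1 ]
PQ =
[       90        86 ]
[       63        69 ]

Matrix multiplication: (PQ)[i][j] = sum over k of P[i][k] * Q[k][j].
  (PQ)[0][0] = (7)*(4) + (-8)*(-7) + (3)*(2) = 90
  (PQ)[0][1] = (7)*(5) + (-8)*(-6) + (3)*(1) = 86
  (PQ)[1][0] = (10)*(4) + (-3)*(-7) + (1)*(2) = 63
  (PQ)[1][1] = (10)*(5) + (-3)*(-6) + (1)*(1) = 69
PQ =
[       90        86 ]
[       63        69 ]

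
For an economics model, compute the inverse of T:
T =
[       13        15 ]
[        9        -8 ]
det(T) = -239
T⁻¹ =
[    8/239    15/239 ]
[    9/239   -13/239 ]

For a 2×2 matrix T = [[a, b], [c, d]] with det(T) ≠ 0, T⁻¹ = (1/det(T)) * [[d, -b], [-c, a]].
det(T) = (13)*(-8) - (15)*(9) = -104 - 135 = -239.
T⁻¹ = (1/-239) * [[-8, -15], [-9, 13]].
Dividing each entry by -239 and reducing:
T⁻¹ =
[    8/239    15/239 ]
[    9/239   -13/239 ]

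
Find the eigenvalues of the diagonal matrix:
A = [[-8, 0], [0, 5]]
λ₁ = -8, λ₂ = 5

The characteristic polynomial of A is det(A - λI) = (-8 - λ)(5 - λ) = 0.
The roots are λ = -8 and λ = 5, so the eigenvalues are the diagonal entries.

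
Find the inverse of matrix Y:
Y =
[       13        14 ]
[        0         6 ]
det(Y) = 78
Y⁻¹ =
[     1/13     -7/39 ]
[        0       1/6 ]

For a 2×2 matrix Y = [[a, b], [c, d]] with det(Y) ≠ 0, Y⁻¹ = (1/det(Y)) * [[d, -b], [-c, a]].
det(Y) = (13)*(6) - (14)*(0) = 78 - 0 = 78.
Y⁻¹ = (1/78) * [[6, -14], [0, 13]].
Dividing each entry by 78 and reducing:
Y⁻¹ =
[     1/13     -7/39 ]
[        0       1/6 ]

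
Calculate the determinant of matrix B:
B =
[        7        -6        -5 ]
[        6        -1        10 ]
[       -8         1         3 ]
det(B) = 507

Expand along row 0 (cofactor expansion): det(B) = a*(e*i - f*h) - b*(d*i - f*g) + c*(d*h - e*g), where the 3×3 is [[a, b, c], [d, e, f], [g, h, i]].
Minor M_00 = (-1)*(3) - (10)*(1) = -3 - 10 = -13.
Minor M_01 = (6)*(3) - (10)*(-8) = 18 + 80 = 98.
Minor M_02 = (6)*(1) - (-1)*(-8) = 6 - 8 = -2.
det(B) = (7)*(-13) - (-6)*(98) + (-5)*(-2) = -91 + 588 + 10 = 507.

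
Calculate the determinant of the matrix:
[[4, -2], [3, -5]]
-14

For a 2×2 matrix [[a, b], [c, d]], det = ad - bc
det = (4)(-5) - (-2)(3) = -20 - -6 = -14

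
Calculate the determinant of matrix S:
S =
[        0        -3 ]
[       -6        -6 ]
det(S) = -18

For a 2×2 matrix [[a, b], [c, d]], det = a*d - b*c.
det(S) = (0)*(-6) - (-3)*(-6) = 0 - 18 = -18.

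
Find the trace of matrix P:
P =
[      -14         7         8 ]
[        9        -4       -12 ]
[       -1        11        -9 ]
tr(P) = -14 - 4 - 9 = -27

The trace of a square matrix is the sum of its diagonal entries.
Diagonal entries of P: P[0][0] = -14, P[1][1] = -4, P[2][2] = -9.
tr(P) = -14 - 4 - 9 = -27.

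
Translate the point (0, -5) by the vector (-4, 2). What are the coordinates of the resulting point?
(-4, -3)

Translation by (-4, 2):
x' = 0 + -4 = -4
y' = -5 + 2 = -3
Homogeneous matrix: [[1, 0, -4], [0, 1, 2], [0, 0, 1]]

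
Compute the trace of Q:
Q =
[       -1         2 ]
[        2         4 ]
tr(Q) = -1 + 4 = 3

The trace of a square matrix is the sum of its diagonal entries.
Diagonal entries of Q: Q[0][0] = -1, Q[1][1] = 4.
tr(Q) = -1 + 4 = 3.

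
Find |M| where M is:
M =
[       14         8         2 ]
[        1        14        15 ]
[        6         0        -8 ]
det(M) = -952

Expand along row 0 (cofactor expansion): det(M) = a*(e*i - f*h) - b*(d*i - f*g) + c*(d*h - e*g), where the 3×3 is [[a, b, c], [d, e, f], [g, h, i]].
Minor M_00 = (14)*(-8) - (15)*(0) = -112 - 0 = -112.
Minor M_01 = (1)*(-8) - (15)*(6) = -8 - 90 = -98.
Minor M_02 = (1)*(0) - (14)*(6) = 0 - 84 = -84.
det(M) = (14)*(-112) - (8)*(-98) + (2)*(-84) = -1568 + 784 - 168 = -952.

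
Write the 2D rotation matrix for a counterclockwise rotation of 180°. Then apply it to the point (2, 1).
R = [[-1, 0], [0, -1]]; R·(2, 1) = (-2, -1)

Rotation matrix formula: R(θ) = [[cos θ, -sin θ], [sin θ, cos θ]]
For θ = 180°:
cos(180°) = -1
sin(180°) = 0
R = [[-1, 0], [0, -1]]
Apply to (2, 1): [-1·2 + (0)·1, 0·2 + -1·1] = (-2, -1)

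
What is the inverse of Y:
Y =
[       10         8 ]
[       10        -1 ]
det(Y) = -90
Y⁻¹ =
[     1/90      4/45 ]
[      1/9      -1/9 ]

For a 2×2 matrix Y = [[a, b], [c, d]] with det(Y) ≠ 0, Y⁻¹ = (1/det(Y)) * [[d, -b], [-c, a]].
det(Y) = (10)*(-1) - (8)*(10) = -10 - 80 = -90.
Y⁻¹ = (1/-90) * [[-1, -8], [-10, 10]].
Dividing each entry by -90 and reducing:
Y⁻¹ =
[     1/90      4/45 ]
[      1/9      -1/9 ]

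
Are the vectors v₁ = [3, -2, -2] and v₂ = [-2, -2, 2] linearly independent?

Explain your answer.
Yes, linearly independent

Two vectors are linearly dependent iff one is a scalar multiple of the other.
No single scalar k satisfies v₂ = k·v₁ (the ratios of corresponding entries disagree), so v₁ and v₂ are linearly independent.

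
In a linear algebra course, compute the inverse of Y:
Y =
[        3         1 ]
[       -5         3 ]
det(Y) = 14
Y⁻¹ =
[     3/14     -1/14 ]
[     5/14      3/14 ]

For a 2×2 matrix Y = [[a, b], [c, d]] with det(Y) ≠ 0, Y⁻¹ = (1/det(Y)) * [[d, -b], [-c, a]].
det(Y) = (3)*(3) - (1)*(-5) = 9 + 5 = 14.
Y⁻¹ = (1/14) * [[3, -1], [5, 3]].
Dividing each entry by 14 and reducing:
Y⁻¹ =
[     3/14     -1/14 ]
[     5/14      3/14 ]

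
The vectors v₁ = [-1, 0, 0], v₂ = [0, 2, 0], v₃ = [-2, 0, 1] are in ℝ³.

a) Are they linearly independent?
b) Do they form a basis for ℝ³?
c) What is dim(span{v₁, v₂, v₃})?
Yes independent, yes basis, dim = 3

Stack v₁, v₂, v₃ as rows of a 3×3 matrix.
[[-1, 0, 0]; [0, 2, 0]; [-2, 0, 1]] is already lower triangular with nonzero diagonal entries (-1, 2, 1), so its determinant is the product of the diagonal entries, det = (-1)·(2)·(1) = -2 ≠ 0, and the rows are linearly independent.
Three linearly independent vectors in ℝ³ form a basis for ℝ³, so dim(span{v₁,v₂,v₃}) = 3.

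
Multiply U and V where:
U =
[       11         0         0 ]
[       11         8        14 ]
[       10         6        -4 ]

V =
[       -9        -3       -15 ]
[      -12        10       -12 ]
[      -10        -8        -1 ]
UV =
[      -99       -33      -165 ]
[     -335       -65      -275 ]
[     -122        62      -218 ]

Matrix multiplication: (UV)[i][j] = sum over k of U[i][k] * V[k][j].
  (UV)[0][0] = (11)*(-9) + (0)*(-12) + (0)*(-10) = -99
  (UV)[0][1] = (11)*(-3) + (0)*(10) + (0)*(-8) = -33
  (UV)[0][2] = (11)*(-15) + (0)*(-12) + (0)*(-1) = -165
  (UV)[1][0] = (11)*(-9) + (8)*(-12) + (14)*(-10) = -335
  (UV)[1][1] = (11)*(-3) + (8)*(10) + (14)*(-8) = -65
  (UV)[1][2] = (11)*(-15) + (8)*(-12) + (14)*(-1) = -275
  (UV)[2][0] = (10)*(-9) + (6)*(-12) + (-4)*(-10) = -122
  (UV)[2][1] = (10)*(-3) + (6)*(10) + (-4)*(-8) = 62
  (UV)[2][2] = (10)*(-15) + (6)*(-12) + (-4)*(-1) = -218
UV =
[      -99       -33      -165 ]
[     -335       -65      -275 ]
[     -122        62      -218 ]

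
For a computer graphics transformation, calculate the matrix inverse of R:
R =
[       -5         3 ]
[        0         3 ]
det(R) = -15
R⁻¹ =
[     -1/5       1/5 ]
[        0       1/3 ]

For a 2×2 matrix R = [[a, b], [c, d]] with det(R) ≠ 0, R⁻¹ = (1/det(R)) * [[d, -b], [-c, a]].
det(R) = (-5)*(3) - (3)*(0) = -15 - 0 = -15.
R⁻¹ = (1/-15) * [[3, -3], [0, -5]].
Dividing each entry by -15 and reducing:
R⁻¹ =
[     -1/5       1/5 ]
[        0       1/3 ]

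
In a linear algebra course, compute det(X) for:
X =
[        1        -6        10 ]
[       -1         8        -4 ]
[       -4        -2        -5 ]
det(X) = 226

Expand along row 0 (cofactor expansion): det(X) = a*(e*i - f*h) - b*(d*i - f*g) + c*(d*h - e*g), where the 3×3 is [[a, b, c], [d, e, f], [g, h, i]].
Minor M_00 = (8)*(-5) - (-4)*(-2) = -40 - 8 = -48.
Minor M_01 = (-1)*(-5) - (-4)*(-4) = 5 - 16 = -11.
Minor M_02 = (-1)*(-2) - (8)*(-4) = 2 + 32 = 34.
det(X) = (1)*(-48) - (-6)*(-11) + (10)*(34) = -48 - 66 + 340 = 226.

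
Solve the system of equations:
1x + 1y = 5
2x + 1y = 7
x = 2, y = 3

Use elimination (row reduction):
Equation 1: 1x + 1y = 5.
Equation 2: 2x + 1y = 7.
Multiply Eq1 by 2 and Eq2 by 1: 2x + 2y = 10;  2x + 1y = 7.
Subtract: (-1)y = -3, so y = 3.
Back-substitute into Eq1: 1x + 1*(3) = 5, so x = 2.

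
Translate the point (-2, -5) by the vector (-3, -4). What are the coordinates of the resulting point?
(-5, -9)

Translation by (-3, -4):
x' = -2 + -3 = -5
y' = -5 + -4 = -9
Homogeneous matrix: [[1, 0, -3], [0, 1, -4], [0, 0, 1]]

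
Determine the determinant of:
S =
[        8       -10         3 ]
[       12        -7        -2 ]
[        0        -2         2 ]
det(S) = 24

Expand along row 0 (cofactor expansion): det(S) = a*(e*i - f*h) - b*(d*i - f*g) + c*(d*h - e*g), where the 3×3 is [[a, b, c], [d, e, f], [g, h, i]].
Minor M_00 = (-7)*(2) - (-2)*(-2) = -14 - 4 = -18.
Minor M_01 = (12)*(2) - (-2)*(0) = 24 - 0 = 24.
Minor M_02 = (12)*(-2) - (-7)*(0) = -24 - 0 = -24.
det(S) = (8)*(-18) - (-10)*(24) + (3)*(-24) = -144 + 240 - 72 = 24.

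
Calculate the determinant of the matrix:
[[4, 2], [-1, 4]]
18

For a 2×2 matrix [[a, b], [c, d]], det = ad - bc
det = (4)(4) - (2)(-1) = 16 - -2 = 18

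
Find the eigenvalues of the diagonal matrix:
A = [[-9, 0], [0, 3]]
λ₁ = -9, λ₂ = 3

The characteristic polynomial of A is det(A - λI) = (-9 - λ)(3 - λ) = 0.
The roots are λ = -9 and λ = 3, so the eigenvalues are the diagonal entries.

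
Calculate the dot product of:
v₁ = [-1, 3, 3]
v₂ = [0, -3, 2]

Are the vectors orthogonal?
-3, No

The dot product is the sum of products of corresponding components.
v₁·v₂ = (-1)*(0) + (3)*(-3) + (3)*(2) = 0 - 9 + 6 = -3.
Two vectors are orthogonal iff their dot product is 0; here the dot product is -3, so the vectors are not orthogonal.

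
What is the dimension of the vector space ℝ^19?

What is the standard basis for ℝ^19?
Dimension = 19; standard basis = {e_1, e_2, e_3, …, e_19}

ℝ^19 is the space of 19-tuples of real numbers; its dimension is 19.
The standard basis consists of 19 vectors: e_1, e_2, e_3, …, e_19, where e_i is the vector with 1 in position i and 0 elsewhere.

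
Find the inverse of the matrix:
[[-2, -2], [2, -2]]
[[-1/4, 1/4], [-1/4, -1/4]]

For [[a,b],[c,d]], inverse = (1/det)·[[d,-b],[-c,a]]
det = -2·-2 - -2·2 = 8
Inverse = (1/8)·[[-2, 2], [-2, -2]]
        = [[-1/4, 1/4], [-1/4, -1/4]]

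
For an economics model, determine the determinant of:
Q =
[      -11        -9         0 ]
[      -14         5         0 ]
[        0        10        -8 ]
det(Q) = 1448

Expand along row 0 (cofactor expansion): det(Q) = a*(e*i - f*h) - b*(d*i - f*g) + c*(d*h - e*g), where the 3×3 is [[a, b, c], [d, e, f], [g, h, i]].
Minor M_00 = (5)*(-8) - (0)*(10) = -40 - 0 = -40.
Minor M_01 = (-14)*(-8) - (0)*(0) = 112 - 0 = 112.
Minor M_02 = (-14)*(10) - (5)*(0) = -140 - 0 = -140.
det(Q) = (-11)*(-40) - (-9)*(112) + (0)*(-140) = 440 + 1008 + 0 = 1448.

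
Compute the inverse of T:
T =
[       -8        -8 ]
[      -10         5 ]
det(T) = -120
T⁻¹ =
[    -1/24     -1/15 ]
[    -1/12      1/15 ]

For a 2×2 matrix T = [[a, b], [c, d]] with det(T) ≠ 0, T⁻¹ = (1/det(T)) * [[d, -b], [-c, a]].
det(T) = (-8)*(5) - (-8)*(-10) = -40 - 80 = -120.
T⁻¹ = (1/-120) * [[5, 8], [10, -8]].
Dividing each entry by -120 and reducing:
T⁻¹ =
[    -1/24     -1/15 ]
[    -1/12      1/15 ]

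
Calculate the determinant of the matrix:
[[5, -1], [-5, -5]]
-30

For a 2×2 matrix [[a, b], [c, d]], det = ad - bc
det = (5)(-5) - (-1)(-5) = -25 - 5 = -30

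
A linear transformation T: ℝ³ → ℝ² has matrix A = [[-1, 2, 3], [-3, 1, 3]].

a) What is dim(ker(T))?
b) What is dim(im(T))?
dim(ker) = 1, dim(im) = 2

The two rows are not scalar multiples of one another (no single k satisfies row 2 = k × row 1), so they are linearly independent.
Thus rank(A) = 2.
dim(im(T)) = rank(A) = 2.
By the rank-nullity theorem applied to T: ℝ³ → ℝ², rank(A) + nullity(A) = 3 (the domain dimension), so dim(ker(T)) = 3 - 2 = 1.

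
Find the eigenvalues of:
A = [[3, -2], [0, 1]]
λ = 1, 3

Solve det(A - λI) = 0. For a 2×2 matrix this is λ² - (trace)λ + det = 0.
trace(A) = 3 + 1 = 4.
det(A) = (3)*(1) - (-2)*(0) = 3 - 0 = 3.
Characteristic equation: λ² - (4)λ + (3) = 0.
Discriminant: (4)² - 4*(3) = 16 - 12 = 4.
Roots: λ = (4 ± √4) / 2 = 1, 3.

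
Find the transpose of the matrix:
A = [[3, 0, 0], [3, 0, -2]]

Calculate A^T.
[[3, 3], [0, 0], [0, -2]]

The transpose sends entry (i,j) to (j,i); rows become columns.
Row 0 of A: [3, 0, 0] -> column 0 of A^T.
Row 1 of A: [3, 0, -2] -> column 1 of A^T.
A^T = [[3, 3], [0, 0], [0, -2]]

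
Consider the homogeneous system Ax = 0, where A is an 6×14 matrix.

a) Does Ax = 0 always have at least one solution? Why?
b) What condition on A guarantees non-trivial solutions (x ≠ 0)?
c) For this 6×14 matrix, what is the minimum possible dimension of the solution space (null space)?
a) Yes, x = 0 is always a solution. b) When A has linearly dependent columns (rank < n). c) Minimum nullity = 8.

a) x = 0 satisfies A·0 = 0, so the zero vector is always a solution.
b) Non-trivial solutions exist iff the columns of A are linearly dependent, equivalently rank(A) < n (the number of columns).
c) By rank-nullity, rank(A) + nullity(A) = n = 14. Since A has only 6 rows, rank(A) ≤ 6, so nullity(A) ≥ 14 - 6 = 8.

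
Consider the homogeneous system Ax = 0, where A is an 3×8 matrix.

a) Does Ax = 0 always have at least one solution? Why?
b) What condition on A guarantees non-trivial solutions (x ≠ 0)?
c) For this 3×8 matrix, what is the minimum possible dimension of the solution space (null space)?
a) Yes, x = 0 is always a solution. b) When A has linearly dependent columns (rank < n). c) Minimum nullity = 5.

a) x = 0 satisfies A·0 = 0, so the zero vector is always a solution.
b) Non-trivial solutions exist iff the columns of A are linearly dependent, equivalently rank(A) < n (the number of columns).
c) By rank-nullity, rank(A) + nullity(A) = n = 8. Since A has only 3 rows, rank(A) ≤ 3, so nullity(A) ≥ 8 - 3 = 5.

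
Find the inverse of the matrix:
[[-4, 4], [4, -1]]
[[1/12, 1/3], [1/3, 1/3]]

For [[a,b],[c,d]], inverse = (1/det)·[[d,-b],[-c,a]]
det = -4·-1 - 4·4 = -12
Inverse = (1/-12)·[[-1, -4], [-4, -4]]
        = [[1/12, 1/3], [1/3, 1/3]]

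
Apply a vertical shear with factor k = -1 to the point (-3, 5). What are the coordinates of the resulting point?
(-3, 8)

Shear matrix for vertical shear with factor k = -1:
[[1, 0], [-1, 1]]
Result: (-3, 5) → (-3, 8)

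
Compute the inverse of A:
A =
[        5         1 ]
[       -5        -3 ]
det(A) = -10
A⁻¹ =
[     3/10      1/10 ]
[     -1/2      -1/2 ]

For a 2×2 matrix A = [[a, b], [c, d]] with det(A) ≠ 0, A⁻¹ = (1/det(A)) * [[d, -b], [-c, a]].
det(A) = (5)*(-3) - (1)*(-5) = -15 + 5 = -10.
A⁻¹ = (1/-10) * [[-3, -1], [5, 5]].
Dividing each entry by -10 and reducing:
A⁻¹ =
[     3/10      1/10 ]
[     -1/2      -1/2 ]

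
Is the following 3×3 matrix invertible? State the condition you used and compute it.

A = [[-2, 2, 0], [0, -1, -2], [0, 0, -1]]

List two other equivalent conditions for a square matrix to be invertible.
Yes, invertible; det(A) = -2 ≠ 0. Equivalent conditions: rank(A) = 3; Ax = 0 has only the trivial solution; 0 is not an eigenvalue; the columns of A are linearly independent.

To check invertibility, compute det(A).
The given matrix is triangular, so det(A) equals the product of its diagonal entries = -2 ≠ 0.
Since det(A) ≠ 0, A is invertible.
Equivalent conditions for a square matrix A to be invertible:
- rank(A) = 3 (full rank).
- The homogeneous system Ax = 0 has only the trivial solution x = 0.
- 0 is not an eigenvalue of A.
- The columns (equivalently rows) of A are linearly independent.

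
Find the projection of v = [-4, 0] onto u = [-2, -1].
[-16/5, -8/5]

The projection of v onto u is proj_u(v) = ((v·u) / (u·u)) · u.
v·u = (-4)*(-2) + (0)*(-1) = 8.
u·u = (-2)*(-2) + (-1)*(-1) = 5.
coefficient = 8 / 5 = 8/5.
proj_u(v) = 8/5 · [-2, -1] = [-16/5, -8/5].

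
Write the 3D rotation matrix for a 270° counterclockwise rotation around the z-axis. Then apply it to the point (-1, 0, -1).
R = [[0, 1, 0], [-1, 0, 0], [0, 0, 1]]; R·(-1, 0, -1) = (0, 1, -1)

Rotation matrix for 270° around z-axis:
cos(270°) = 0, sin(270°) = -1
R = [[0, 1, 0], [-1, 0, 0], [0, 0, 1]]
Apply to (-1, 0, -1): R·[-1, 0, -1]ᵀ = (0, 1, -1)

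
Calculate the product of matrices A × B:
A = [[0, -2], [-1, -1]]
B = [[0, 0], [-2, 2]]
[[4, -4], [2, -2]]

Matrix multiplication:
C[0][0] = 0×0 + -2×-2 = 4
C[0][1] = 0×0 + -2×2 = -4
C[1][0] = -1×0 + -1×-2 = 2
C[1][1] = -1×0 + -1×2 = -2
Result: [[4, -4], [2, -2]]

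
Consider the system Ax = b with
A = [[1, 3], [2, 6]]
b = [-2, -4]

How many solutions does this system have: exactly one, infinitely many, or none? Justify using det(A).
Infinitely many solutions

det(A) = (1)*(6) - (3)*(2) = 0, so A is singular (column 2 is 3 times column 1).
b = [-2, -4] = -2 * column 1 of A, so b lies in the column space of A.
A singular matrix whose right-hand side is in its column space gives a 1-parameter family of solutions — infinitely many.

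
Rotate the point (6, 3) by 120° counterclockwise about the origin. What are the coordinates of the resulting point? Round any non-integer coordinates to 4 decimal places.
(-5.5981, 3.6962)

Rotation matrix R(θ) = [[cos θ, -sin θ], [sin θ, cos θ]]; for θ = 120°:
R = [[-1/2, -√3/2], [√3/2, -1/2]]
Result: R × [6, 3]ᵀ = [-1/2·6 + (-√3/2)·3, √3/2·6 + (-1/2)·3]ᵀ = (-5.5981, 3.6962)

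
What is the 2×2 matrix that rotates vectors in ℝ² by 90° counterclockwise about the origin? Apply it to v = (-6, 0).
R = [[0, -1], [1, 0]]; R·v = (0, -6)

A counterclockwise rotation by angle θ in ℝ² has matrix R(θ) = [[cos θ, -sin θ], [sin θ, cos θ]].
For θ = 90°: cos θ = 0, sin θ = 1.
R(90°) = [[0, -1], [1, 0]].
R·v = [0·-6 + (-1)·0, 1·-6 + 0·0] = (0, -6).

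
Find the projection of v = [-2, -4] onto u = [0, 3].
[0, -4]

The projection of v onto u is proj_u(v) = ((v·u) / (u·u)) · u.
v·u = (-2)*(0) + (-4)*(3) = -12.
u·u = (0)*(0) + (3)*(3) = 9.
coefficient = -12 / 9 = -4/3.
proj_u(v) = -4/3 · [0, 3] = [0, -4].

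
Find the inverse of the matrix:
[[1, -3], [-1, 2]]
[[-2, -3], [-1, -1]]

For [[a,b],[c,d]], inverse = (1/det)·[[d,-b],[-c,a]]
det = 1·2 - -3·-1 = -1
Inverse = (1/-1)·[[2, 3], [1, 1]]
        = [[-2, -3], [-1, -1]]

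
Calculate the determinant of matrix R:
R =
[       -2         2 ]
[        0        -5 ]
det(R) = 10

For a 2×2 matrix [[a, b], [c, d]], det = a*d - b*c.
det(R) = (-2)*(-5) - (2)*(0) = 10 - 0 = 10.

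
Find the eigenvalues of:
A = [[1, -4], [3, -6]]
λ = -3, -2

Solve det(A - λI) = 0. For a 2×2 matrix this is λ² - (trace)λ + det = 0.
trace(A) = 1 - 6 = -5.
det(A) = (1)*(-6) - (-4)*(3) = -6 + 12 = 6.
Characteristic equation: λ² - (-5)λ + (6) = 0.
Discriminant: (-5)² - 4*(6) = 25 - 24 = 1.
Roots: λ = (-5 ± √1) / 2 = -3, -2.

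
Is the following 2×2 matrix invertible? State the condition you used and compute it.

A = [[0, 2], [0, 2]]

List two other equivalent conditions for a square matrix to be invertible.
No, not invertible; det(A) = 0 (two rows are equal, so the rows are linearly dependent). Equivalent conditions (failing for this A): rank(A) < 2; Ax = 0 has non-trivial solutions; 0 is an eigenvalue; the columns are linearly dependent.

To check invertibility, compute det(A).
In this matrix, row 0 and the last row are identical, so one row is a scalar multiple of another and the rows are linearly dependent.
A matrix with linearly dependent rows has det = 0 and is not invertible.
Equivalent failed conditions:
- rank(A) < 2.
- Ax = 0 has non-trivial solutions.
- 0 is an eigenvalue.
- The columns are linearly dependent.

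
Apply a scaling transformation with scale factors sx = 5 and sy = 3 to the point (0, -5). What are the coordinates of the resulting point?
(0, -15)

Scaling matrix:
[[5, 0], [0, 3]]
Result: (0 × 5, -5 × 3) = (0, -15)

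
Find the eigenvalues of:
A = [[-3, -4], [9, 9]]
λ = 3, 3

Solve det(A - λI) = 0. For a 2×2 matrix this is λ² - (trace)λ + det = 0.
trace(A) = -3 + 9 = 6.
det(A) = (-3)*(9) - (-4)*(9) = -27 + 36 = 9.
Characteristic equation: λ² - (6)λ + (9) = 0.
Discriminant: (6)² - 4*(9) = 36 - 36 = 0.
Roots: λ = (6 ± √0) / 2 = 3, 3.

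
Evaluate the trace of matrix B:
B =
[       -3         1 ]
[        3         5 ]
tr(B) = -3 + 5 = 2

The trace of a square matrix is the sum of its diagonal entries.
Diagonal entries of B: B[0][0] = -3, B[1][1] = 5.
tr(B) = -3 + 5 = 2.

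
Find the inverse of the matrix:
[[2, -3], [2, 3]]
[[1/4, 1/4], [-1/6, 1/6]]

For [[a,b],[c,d]], inverse = (1/det)·[[d,-b],[-c,a]]
det = 2·3 - -3·2 = 12
Inverse = (1/12)·[[3, 3], [-2, 2]]
        = [[1/4, 1/4], [-1/6, 1/6]]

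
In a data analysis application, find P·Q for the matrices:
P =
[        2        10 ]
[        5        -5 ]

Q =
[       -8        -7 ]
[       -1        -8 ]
PQ =
[      -26       -94 ]
[      -35         5 ]

Matrix multiplication: (PQ)[i][j] = sum over k of P[i][k] * Q[k][j].
  (PQ)[0][0] = (2)*(-8) + (10)*(-1) = -26
  (PQ)[0][1] = (2)*(-7) + (10)*(-8) = -94
  (PQ)[1][0] = (5)*(-8) + (-5)*(-1) = -35
  (PQ)[1][1] = (5)*(-7) + (-5)*(-8) = 5
PQ =
[      -26       -94 ]
[      -35         5 ]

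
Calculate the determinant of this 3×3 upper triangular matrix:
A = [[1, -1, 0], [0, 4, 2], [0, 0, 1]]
4

The determinant of a triangular matrix is the product of its diagonal entries (the off-diagonal entries above the diagonal do not affect it).
det(A) = (1) * (4) * (1) = 4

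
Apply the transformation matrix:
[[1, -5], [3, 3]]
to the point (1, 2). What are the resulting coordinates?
(-9, 9)

Matrix multiplication:
[[1, -5], [3, 3]] × [1, 2]ᵀ
= [1×1 + -5×2, 3×1 + 3×2]ᵀ
= [-9.0000, 9.0000]ᵀ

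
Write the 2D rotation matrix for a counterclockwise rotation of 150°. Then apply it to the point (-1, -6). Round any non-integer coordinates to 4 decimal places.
R = [[-√3/2, -1/2], [1/2, -√3/2]]; R·(-1, -6) = (3.8660, 4.6962)

Rotation matrix formula: R(θ) = [[cos θ, -sin θ], [sin θ, cos θ]]
For θ = 150°:
cos(150°) = -√3/2
sin(150°) = 1/2
R = [[-√3/2, -1/2], [1/2, -√3/2]]
Apply to (-1, -6): [-√3/2·-1 + (-1/2)·-6, 1/2·-1 + -√3/2·-6] = (3.8660, 4.6962)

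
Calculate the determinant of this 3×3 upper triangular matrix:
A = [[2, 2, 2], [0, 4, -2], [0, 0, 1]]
8

The determinant of a triangular matrix is the product of its diagonal entries (the off-diagonal entries above the diagonal do not affect it).
det(A) = (2) * (4) * (1) = 8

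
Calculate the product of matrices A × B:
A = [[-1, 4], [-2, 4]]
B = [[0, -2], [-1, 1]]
[[-4, 6], [-4, 8]]

Matrix multiplication:
C[0][0] = -1×0 + 4×-1 = -4
C[0][1] = -1×-2 + 4×1 = 6
C[1][0] = -2×0 + 4×-1 = -4
C[1][1] = -2×-2 + 4×1 = 8
Result: [[-4, 6], [-4, 8]]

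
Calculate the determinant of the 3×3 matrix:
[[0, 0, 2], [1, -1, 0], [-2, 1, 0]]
-2

Expansion along first row:
det = 0·det([[-1,0],[1,0]]) - 0·det([[1,0],[-2,0]]) + 2·det([[1,-1],[-2,1]])
    = 0·(-1·0 - 0·1) - 0·(1·0 - 0·-2) + 2·(1·1 - -1·-2)
    = 0·0 - 0·0 + 2·-1
    = 0 + 0 + -2 = -2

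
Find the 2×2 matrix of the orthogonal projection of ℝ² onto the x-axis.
[[1, 0], [0, 0]]

The orthogonal projection onto the line spanned by a nonzero vector u = (a, b) has matrix P = (u uᵀ) / (uᵀ u) = (1/(a² + b²)) · [[a², ab], [ab, b²]].
Here u = (1, 0), so a² + b² = 1 + 0 = 1.
P = (1/1) · [[1, 0], [0, 0]] = [[1, 0], [0, 0]].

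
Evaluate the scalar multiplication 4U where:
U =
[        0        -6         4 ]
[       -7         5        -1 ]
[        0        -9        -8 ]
4U =
[        0       -24        16 ]
[      -28        20        -4 ]
[        0       -36       -32 ]

Scalar multiplication is elementwise: (4U)[i][j] = 4 * U[i][j].
  (4U)[0][0] = 4 * (0) = 0
  (4U)[0][1] = 4 * (-6) = -24
  (4U)[0][2] = 4 * (4) = 16
  (4U)[1][0] = 4 * (-7) = -28
  (4U)[1][1] = 4 * (5) = 20
  (4U)[1][2] = 4 * (-1) = -4
  (4U)[2][0] = 4 * (0) = 0
  (4U)[2][1] = 4 * (-9) = -36
  (4U)[2][2] = 4 * (-8) = -32
4U =
[        0       -24        16 ]
[      -28        20        -4 ]
[        0       -36       -32 ]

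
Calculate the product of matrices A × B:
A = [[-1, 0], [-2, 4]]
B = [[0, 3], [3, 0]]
[[0, -3], [12, -6]]

Matrix multiplication:
C[0][0] = -1×0 + 0×3 = 0
C[0][1] = -1×3 + 0×0 = -3
C[1][0] = -2×0 + 4×3 = 12
C[1][1] = -2×3 + 4×0 = -6
Result: [[0, -3], [12, -6]]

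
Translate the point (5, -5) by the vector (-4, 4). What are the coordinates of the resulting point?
(1, -1)

Translation by (-4, 4):
x' = 5 + -4 = 1
y' = -5 + 4 = -1
Homogeneous matrix: [[1, 0, -4], [0, 1, 4], [0, 0, 1]]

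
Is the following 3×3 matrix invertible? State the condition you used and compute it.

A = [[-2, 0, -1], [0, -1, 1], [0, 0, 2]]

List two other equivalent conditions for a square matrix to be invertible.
Yes, invertible; det(A) = 4 ≠ 0. Equivalent conditions: rank(A) = 3; Ax = 0 has only the trivial solution; 0 is not an eigenvalue; the columns of A are linearly independent.

To check invertibility, compute det(A).
The given matrix is triangular, so det(A) equals the product of its diagonal entries = 4 ≠ 0.
Since det(A) ≠ 0, A is invertible.
Equivalent conditions for a square matrix A to be invertible:
- rank(A) = 3 (full rank).
- The homogeneous system Ax = 0 has only the trivial solution x = 0.
- 0 is not an eigenvalue of A.
- The columns (equivalently rows) of A are linearly independent.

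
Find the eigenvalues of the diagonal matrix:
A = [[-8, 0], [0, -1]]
λ₁ = -8, λ₂ = -1

The characteristic polynomial of A is det(A - λI) = (-8 - λ)(-1 - λ) = 0.
The roots are λ = -8 and λ = -1, so the eigenvalues are the diagonal entries.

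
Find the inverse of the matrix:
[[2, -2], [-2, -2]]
[[1/4, -1/4], [-1/4, -1/4]]

For [[a,b],[c,d]], inverse = (1/det)·[[d,-b],[-c,a]]
det = 2·-2 - -2·-2 = -8
Inverse = (1/-8)·[[-2, 2], [2, 2]]
        = [[1/4, -1/4], [-1/4, -1/4]]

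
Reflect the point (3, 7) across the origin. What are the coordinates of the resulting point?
(-3, -7)

Reflection across origin: (3, 7) → (-3, -7)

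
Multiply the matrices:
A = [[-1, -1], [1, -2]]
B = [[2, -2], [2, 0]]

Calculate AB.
[[-4, 2], [-2, -2]]

Each entry (i,j) of AB = sum over k of A[i][k]*B[k][j].
(AB)[0][0] = (-1)*(2) + (-1)*(2) = -4
(AB)[0][1] = (-1)*(-2) + (-1)*(0) = 2
(AB)[1][0] = (1)*(2) + (-2)*(2) = -2
(AB)[1][1] = (1)*(-2) + (-2)*(0) = -2
AB = [[-4, 2], [-2, -2]]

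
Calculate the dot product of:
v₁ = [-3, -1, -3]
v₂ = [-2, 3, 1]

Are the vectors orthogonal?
0, Yes

The dot product is the sum of products of corresponding components.
v₁·v₂ = (-3)*(-2) + (-1)*(3) + (-3)*(1) = 6 - 3 - 3 = 0.
Two vectors are orthogonal iff their dot product is 0; here the dot product is 0, so the vectors are orthogonal.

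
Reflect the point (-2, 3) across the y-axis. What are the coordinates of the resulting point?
(2, 3)

Reflection across y-axis: (-2, 3) → (2, 3)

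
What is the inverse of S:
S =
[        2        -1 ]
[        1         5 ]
det(S) = 11
S⁻¹ =
[     5/11      1/11 ]
[    -1/11      2/11 ]

For a 2×2 matrix S = [[a, b], [c, d]] with det(S) ≠ 0, S⁻¹ = (1/det(S)) * [[d, -b], [-c, a]].
det(S) = (2)*(5) - (-1)*(1) = 10 + 1 = 11.
S⁻¹ = (1/11) * [[5, 1], [-1, 2]].
Dividing each entry by 11 and reducing:
S⁻¹ =
[     5/11      1/11 ]
[    -1/11      2/11 ]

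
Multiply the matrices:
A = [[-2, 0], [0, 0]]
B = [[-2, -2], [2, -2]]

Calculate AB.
[[4, 4], [0, 0]]

Each entry (i,j) of AB = sum over k of A[i][k]*B[k][j].
(AB)[0][0] = (-2)*(-2) + (0)*(2) = 4
(AB)[0][1] = (-2)*(-2) + (0)*(-2) = 4
(AB)[1][0] = (0)*(-2) + (0)*(2) = 0
(AB)[1][1] = (0)*(-2) + (0)*(-2) = 0
AB = [[4, 4], [0, 0]]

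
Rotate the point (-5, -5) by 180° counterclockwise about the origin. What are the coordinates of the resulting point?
(5, 5)

Rotation matrix R(θ) = [[cos θ, -sin θ], [sin θ, cos θ]]; for θ = 180°:
R = [[-1, 0], [0, -1]]
Result: R × [-5, -5]ᵀ = [-1·-5 + (0)·-5, 0·-5 + (-1)·-5]ᵀ = (5, 5)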